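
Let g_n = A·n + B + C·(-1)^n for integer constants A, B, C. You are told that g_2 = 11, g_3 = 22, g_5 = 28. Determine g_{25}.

88

At n = 2, 3, 5: 2A + B + C = 11; 3A + B - C = 22; 5A + B - C = 28.
Subtracting the first from the second: A - 2C = 11.
Subtracting the second from the third: 2A = 6.
Solving: C = -4, A = 3, then B = 9.
Therefore g_{25} = 75 + 9 + (-4)·(-1) = 88.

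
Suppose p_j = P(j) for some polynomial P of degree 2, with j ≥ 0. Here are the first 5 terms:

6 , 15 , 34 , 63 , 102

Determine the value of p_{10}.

546

1st diffs: 9, 19, 29, 39.
2nd diffs: 10, 10, 10 (constant).
So p_j = 5j^2 + 4j + 6.
Evaluating at j = 10 gives p_{10} = 546.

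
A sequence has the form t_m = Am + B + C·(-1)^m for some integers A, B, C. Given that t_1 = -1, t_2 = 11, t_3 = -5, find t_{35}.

The three given values yield: A + B - C = -1; 2A + B + C = 11; 3A + B - C = -5.
Subtracting the first from the second: A + 2C = 12.
Subtracting the second from the third: A - 2C = -16.
Solving: C = 7, A = -2, then B = 8.
So t_m = -2·m + 8 + 7·(-1)^m; at m=35 this is -69.

-69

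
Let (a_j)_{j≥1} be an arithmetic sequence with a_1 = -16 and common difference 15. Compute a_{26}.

a_j = -16 + (j - 1)·15.
a_{26} = -16 + 25·15 = 359.

359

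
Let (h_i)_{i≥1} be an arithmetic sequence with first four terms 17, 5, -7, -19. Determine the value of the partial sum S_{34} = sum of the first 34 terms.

Common difference d = -12.
h_i = 17 + (i - 1)·(-12).
h_{34} = -379; S = 34·(17 + (-379))/2 = -6154.

-6154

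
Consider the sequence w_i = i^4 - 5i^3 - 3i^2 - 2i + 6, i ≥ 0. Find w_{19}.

94911

w_{19} = 1·19^4 - 5·19^3 - 3·19^2 - 2·19 + 6 = 94911.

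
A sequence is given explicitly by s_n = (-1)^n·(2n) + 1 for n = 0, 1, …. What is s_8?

17

(-1)^8 = 1; 2n at n=8 is 16; so s_8 = 17.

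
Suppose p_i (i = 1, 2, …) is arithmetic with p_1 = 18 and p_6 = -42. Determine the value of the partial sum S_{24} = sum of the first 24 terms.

-2880

Common difference d = (-42 - 18) / (6 - 1) = -12.
p_i = 18 + (i - 1)·(-12).
p_{24} = -258; S = 24·(18 + (-258))/2 = -2880.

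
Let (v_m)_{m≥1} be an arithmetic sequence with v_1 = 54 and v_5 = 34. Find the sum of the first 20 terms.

130

Common difference d = (34 - 54) / (5 - 1) = -5.
v_m = 54 + (m - 1)·(-5).
v_{20} = -41; S = 20·(54 + (-41))/2 = 130.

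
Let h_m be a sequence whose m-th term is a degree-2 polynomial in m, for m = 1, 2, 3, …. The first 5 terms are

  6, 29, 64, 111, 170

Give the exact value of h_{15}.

1420

1st diffs: 23, 35, 47, 59.
2nd diffs: 12, 12, 12 (constant).
Newton forward-difference form: h_m = 6 + 23·C(m-1,1) + 12·C(m-1,2).
At m = 15: m-1 = 14, so h_{15} = 6 + 322 + 1092 = 1420.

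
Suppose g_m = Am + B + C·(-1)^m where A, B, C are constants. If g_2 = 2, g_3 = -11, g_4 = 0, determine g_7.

The three given values yield: 2A + B + C = 2; 3A + B - C = -11; 4A + B + C = 0.
Subtracting the first from the second: A - 2C = -13.
Subtracting the second from the third: A + 2C = 11.
Solving: C = 6, A = -1, then B = -2.
So g_m = -1·m + (-2) + 6·(-1)^m; at m=7 this is -15.

-15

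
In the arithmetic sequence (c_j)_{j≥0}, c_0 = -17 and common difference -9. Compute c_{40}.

-377

c_j = -17 + (j - 0)·(-9).
c_{40} = -17 + 40·(-9) = -377.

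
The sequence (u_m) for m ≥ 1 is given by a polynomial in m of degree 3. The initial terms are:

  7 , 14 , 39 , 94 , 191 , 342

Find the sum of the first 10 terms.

1st diffs: 7, 25, 55, 97, 151.
2nd diffs: 18, 30, 42, 54.
3rd diffs: 12, 12, 12 (constant).
So u_m = 2m^3 - 3m^2 + 2m + 6.
Continuing: 559, 854, 1239, 1726.
Summing m = 1..10 (10 terms) gives 5065.

5065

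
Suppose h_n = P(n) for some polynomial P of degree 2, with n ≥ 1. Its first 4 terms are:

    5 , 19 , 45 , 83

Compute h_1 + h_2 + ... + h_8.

1st diffs: 14, 26, 38.
2nd diffs: 12, 12 (constant).
Newton forward-difference form: h_n = 5 + 14·C(n-1,1) + 12·C(n-1,2).
Continuing: 133, 195, 269, 355.
Summing n = 1..8 (8 terms) gives 1104.

1104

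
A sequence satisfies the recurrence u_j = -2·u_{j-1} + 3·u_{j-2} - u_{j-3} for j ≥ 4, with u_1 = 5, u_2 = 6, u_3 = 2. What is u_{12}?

51346

Step forward from the initial values:
u_4 = 9; u_5 = -18; u_6 = 61; u_7 = -185; u_8 = 571; u_9 = -1758; u_{10} = 5414; u_{11} = -16673; u_{12} = 51346.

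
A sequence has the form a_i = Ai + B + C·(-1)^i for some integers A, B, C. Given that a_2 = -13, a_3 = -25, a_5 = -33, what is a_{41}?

Plug in i = 2, 3, 5: 2A + B + C = -13; 3A + B - C = -25; 5A + B - C = -33.
Subtracting the first from the second: A - 2C = -12.
Subtracting the second from the third: 2A = -8.
Solving: C = 4, A = -4, then B = -9.
Therefore a_{41} = -164 + (-9) + 4·(-1) = -177.

-177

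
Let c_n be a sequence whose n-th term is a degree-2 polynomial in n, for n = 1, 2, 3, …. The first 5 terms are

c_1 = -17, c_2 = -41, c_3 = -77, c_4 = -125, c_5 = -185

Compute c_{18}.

1st diffs: -24, -36, -48, -60.
2nd diffs: -12, -12, -12 (constant).
Newton forward-difference form: c_n = -17 + (-24)·C(n-1,1) + (-12)·C(n-1,2).
At n = 18: n-1 = 17, so c_{18} = -17 - 408 - 1632 = -2057.

-2057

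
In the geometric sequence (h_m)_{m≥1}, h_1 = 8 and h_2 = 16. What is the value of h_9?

2048

Common ratio r = 2.
h_m = 8·2^(m-1).
h_9 = 8·2^8 = 2048.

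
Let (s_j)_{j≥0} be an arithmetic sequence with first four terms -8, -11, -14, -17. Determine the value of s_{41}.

-131

Common difference d = -3.
s_j = -8 + (j - 0)·(-3).
s_{41} = -8 + 41·(-3) = -131.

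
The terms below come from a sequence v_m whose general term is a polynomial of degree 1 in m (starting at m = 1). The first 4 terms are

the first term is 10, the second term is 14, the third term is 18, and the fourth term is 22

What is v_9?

1st diffs: 4, 4, 4 (constant).
So v_m = 4m + 6.
Evaluating at m = 9 gives v_9 = 42.

42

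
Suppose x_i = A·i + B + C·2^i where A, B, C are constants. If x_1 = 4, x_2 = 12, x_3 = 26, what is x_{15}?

98330

The three given values yield: A + B + 2C = 4; 2A + B + 4C = 12; 3A + B + 8C = 26.
Subtracting the first from the second: A + 2C = 8.
Subtracting the second from the third: A + 4C = 14.
Solving: C = 3, A = 2, then B = -4.
Therefore x_{15} = 30 + (-4) + 3·32768 = 98330.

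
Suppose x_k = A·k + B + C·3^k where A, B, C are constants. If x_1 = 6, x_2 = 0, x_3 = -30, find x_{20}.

At k = 1, 2, 3: A + B + 3C = 6; 2A + B + 9C = 0; 3A + B + 27C = -30.
Subtracting the first from the second: A + 6C = -6.
Subtracting the second from the third: A + 18C = -30.
Solving: C = -2, A = 6, then B = 6.
Hence x_{20} = 6·20 + 6 + (-2)·3486784401 = -6973568676.

-6973568676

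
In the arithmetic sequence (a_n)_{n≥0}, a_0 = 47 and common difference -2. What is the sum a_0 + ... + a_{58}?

-649

a_n = 47 + (n - 0)·(-2).
a_{58} = -69; S = 59·(47 + (-69))/2 = -649.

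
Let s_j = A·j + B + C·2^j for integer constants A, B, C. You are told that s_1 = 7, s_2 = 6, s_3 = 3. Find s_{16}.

-65512

The three given values yield: A + B + 2C = 7; 2A + B + 4C = 6; 3A + B + 8C = 3.
Subtracting the first from the second: A + 2C = -1.
Subtracting the second from the third: A + 4C = -3.
Solving: C = -1, A = 1, then B = 8.
Therefore s_{16} = 16 + 8 + (-1)·65536 = -65512.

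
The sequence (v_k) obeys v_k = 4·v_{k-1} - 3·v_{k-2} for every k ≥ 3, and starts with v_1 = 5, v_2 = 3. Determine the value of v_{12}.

-177141

v_3 = -3  v_4 = -21  v_5 = -75  v_6 = -237  v_7 = -723  v_8 = -2181  v_9 = -6555  v_{10} = -19677  v_{11} = -59043  v_{12} = -177141.
(Characteristic roots are 3 and 1.)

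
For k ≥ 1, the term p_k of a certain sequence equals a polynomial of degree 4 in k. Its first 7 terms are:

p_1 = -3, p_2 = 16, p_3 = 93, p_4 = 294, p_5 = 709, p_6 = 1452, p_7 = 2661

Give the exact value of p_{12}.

22206

1st diffs: 19, 77, 201, 415, 743, 1209.
2nd diffs: 58, 124, 214, 328, 466.
3rd diffs: 66, 90, 114, 138.
4th diffs: 24, 24, 24 (constant).
So p_k = k^4 + k^3 - 2k^2 + 3k - 6.
Evaluating at k = 12 gives p_{12} = 22206.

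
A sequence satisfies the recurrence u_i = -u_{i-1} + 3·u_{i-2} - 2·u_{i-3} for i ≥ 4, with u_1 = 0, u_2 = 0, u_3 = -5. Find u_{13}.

-28895

Iterate the recurrence:
u_4 = 5; u_5 = -20; u_6 = 45; u_7 = -115; u_8 = 290; u_9 = -725; u_{10} = 1825; u_{11} = -4580; u_{12} = 11505; u_{13} = -28895.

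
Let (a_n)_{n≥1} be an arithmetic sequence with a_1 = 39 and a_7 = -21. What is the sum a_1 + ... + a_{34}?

Common difference d = (-21 - 39) / (7 - 1) = -10.
a_n = 39 + (n - 1)·(-10).
a_{34} = -291; S = 34·(39 + (-291))/2 = -4284.

-4284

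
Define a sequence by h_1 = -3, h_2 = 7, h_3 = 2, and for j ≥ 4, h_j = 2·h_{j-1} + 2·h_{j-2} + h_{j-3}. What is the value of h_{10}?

Compute successive terms:
h_4 = 15  h_5 = 41  h_6 = 114  h_7 = 325  h_8 = 919  h_9 = 2602  h_{10} = 7367.

7367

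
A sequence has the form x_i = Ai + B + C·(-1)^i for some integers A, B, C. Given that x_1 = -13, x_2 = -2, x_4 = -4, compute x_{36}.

-36

The three given values yield: A + B - C = -13; 2A + B + C = -2; 4A + B + C = -4.
Subtracting the first from the second: A + 2C = 11.
Subtracting the second from the third: 2A = -2.
Solving: C = 6, A = -1, then B = -6.
Therefore x_{36} = -36 + (-6) + 6·1 = -36.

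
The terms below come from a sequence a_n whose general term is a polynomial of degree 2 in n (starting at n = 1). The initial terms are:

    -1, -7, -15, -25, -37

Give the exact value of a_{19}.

1st diffs: -6, -8, -10, -12.
2nd diffs: -2, -2, -2 (constant).
Newton forward-difference form: a_n = -1 + (-6)·C(n-1,1) + (-2)·C(n-1,2).
At n = 19: n-1 = 18, so a_{19} = -1 - 108 - 306 = -415.

-415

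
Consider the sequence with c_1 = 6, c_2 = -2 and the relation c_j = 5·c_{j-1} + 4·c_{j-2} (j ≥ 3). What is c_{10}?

c_3 = 14  c_4 = 62  c_5 = 366  c_6 = 2078  c_7 = 11854  c_8 = 67582  c_9 = 385326  c_{10} = 2196958.

2196958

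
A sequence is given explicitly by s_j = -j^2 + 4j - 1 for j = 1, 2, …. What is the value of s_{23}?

-438

s_{23} = -1·23^2 + 4·23 - 1 = -438.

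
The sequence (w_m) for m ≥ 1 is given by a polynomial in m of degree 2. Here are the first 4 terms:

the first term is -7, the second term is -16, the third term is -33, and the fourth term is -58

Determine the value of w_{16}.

-982

1st diffs: -9, -17, -25.
2nd diffs: -8, -8 (constant).
Newton forward-difference form: w_m = -7 + (-9)·C(m-1,1) + (-8)·C(m-1,2).
At m = 16: m-1 = 15, so w_{16} = -7 - 135 - 840 = -982.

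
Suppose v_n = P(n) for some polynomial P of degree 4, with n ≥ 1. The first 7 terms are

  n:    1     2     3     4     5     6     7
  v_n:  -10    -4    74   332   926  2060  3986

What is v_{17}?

156566

1st diffs: 6, 78, 258, 594, 1134, 1926.
2nd diffs: 72, 180, 336, 540, 792.
3rd diffs: 108, 156, 204, 252.
4th diffs: 48, 48, 48 (constant).
So v_n = 2n^4 - 2n^3 - 2n^2 - 4n - 4.
Evaluating at n = 17 gives v_{17} = 156566.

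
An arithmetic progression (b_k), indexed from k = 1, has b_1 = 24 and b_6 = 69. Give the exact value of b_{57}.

528

Common difference d = (69 - 24) / (6 - 1) = 9.
b_k = 24 + (k - 1)·9.
b_{57} = 24 + 56·9 = 528.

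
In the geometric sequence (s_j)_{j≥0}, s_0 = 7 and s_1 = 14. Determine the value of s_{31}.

Common ratio r = 2.
s_j = 7·2^(j-0).
s_{31} = 7·2^31 = 15032385536.

15032385536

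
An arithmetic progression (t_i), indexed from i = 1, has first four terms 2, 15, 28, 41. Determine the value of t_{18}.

223

Common difference d = 13.
t_i = 2 + (i - 1)·13.
t_{18} = 2 + 17·13 = 223.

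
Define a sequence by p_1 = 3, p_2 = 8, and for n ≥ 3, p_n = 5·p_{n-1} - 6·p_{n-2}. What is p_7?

p_3 = 22, p_4 = 62, p_5 = 178, p_6 = 518, p_7 = 1522.
(Characteristic roots are 3 and 2.)

1522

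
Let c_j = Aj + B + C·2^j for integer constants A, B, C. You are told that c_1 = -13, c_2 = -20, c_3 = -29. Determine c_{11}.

-2109

Plug in j = 1, 2, 3: A + B + 2C = -13; 2A + B + 4C = -20; 3A + B + 8C = -29.
Subtracting the first from the second: A + 2C = -7.
Subtracting the second from the third: A + 4C = -9.
Solving: C = -1, A = -5, then B = -6.
Hence c_{11} = -5·11 + (-6) + (-1)·2048 = -2109.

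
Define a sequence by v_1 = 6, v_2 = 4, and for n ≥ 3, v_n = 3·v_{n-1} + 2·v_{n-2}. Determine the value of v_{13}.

Iterate the recurrence:
v_3 = 24;  v_4 = 80;  v_5 = 288;  …;  v_{10} = 164800;  v_{11} = 586944;  v_{12} = 2090432;  v_{13} = 7445184.

7445184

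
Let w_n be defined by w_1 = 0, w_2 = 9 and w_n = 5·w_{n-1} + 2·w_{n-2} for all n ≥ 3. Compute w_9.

Applying the relation repeatedly:
w_3 = 45;  w_4 = 243;  w_5 = 1305;  w_6 = 7011;  w_7 = 37665;  w_8 = 202347;  w_9 = 1087065.

1087065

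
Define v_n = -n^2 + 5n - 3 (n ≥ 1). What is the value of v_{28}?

v_{28} = -1·28^2 + 5·28 - 3 = -647.

-647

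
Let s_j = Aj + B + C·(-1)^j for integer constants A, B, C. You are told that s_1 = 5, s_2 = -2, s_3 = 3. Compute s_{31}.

Write the equations: A + B - C = 5; 2A + B + C = -2; 3A + B - C = 3.
Subtracting the first from the second: A + 2C = -7.
Subtracting the second from the third: A - 2C = 5.
Solving: C = -3, A = -1, then B = 3.
Hence s_{31} = -1·31 + 3 + (-3)·(-1) = -25.

-25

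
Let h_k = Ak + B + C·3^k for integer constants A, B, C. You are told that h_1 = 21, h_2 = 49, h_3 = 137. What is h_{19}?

5811307305

Write the equations: A + B + 3C = 21; 2A + B + 9C = 49; 3A + B + 27C = 137.
Subtracting the first from the second: A + 6C = 28.
Subtracting the second from the third: A + 18C = 88.
Solving: C = 5, A = -2, then B = 8.
Therefore h_{19} = -38 + 8 + 5·1162261467 = 5811307305.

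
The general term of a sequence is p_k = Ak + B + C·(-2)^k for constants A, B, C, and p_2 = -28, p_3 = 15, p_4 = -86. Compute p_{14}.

-65608

The three given values yield: 2A + B + 4C = -28; 3A + B - 8C = 15; 4A + B + 16C = -86.
Subtracting the first from the second: A - 12C = 43.
Subtracting the second from the third: A + 24C = -101.
Solving: C = -4, A = -5, then B = -2.
Hence p_{14} = -5·14 + (-2) + (-4)·16384 = -65608.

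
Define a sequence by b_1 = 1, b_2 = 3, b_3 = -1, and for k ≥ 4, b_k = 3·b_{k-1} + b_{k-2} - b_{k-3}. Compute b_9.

b_4 = -1  b_5 = -7  b_6 = -21  b_7 = -69  b_8 = -221  b_9 = -711.

-711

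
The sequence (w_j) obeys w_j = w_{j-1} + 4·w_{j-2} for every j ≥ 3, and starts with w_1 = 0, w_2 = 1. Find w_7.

w_3 = 1  w_4 = 5  w_5 = 9  w_6 = 29  w_7 = 65.

65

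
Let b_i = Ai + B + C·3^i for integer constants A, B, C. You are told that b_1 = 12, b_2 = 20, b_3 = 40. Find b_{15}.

The three given values yield: A + B + 3C = 12; 2A + B + 9C = 20; 3A + B + 27C = 40.
Subtracting the first from the second: A + 6C = 8.
Subtracting the second from the third: A + 18C = 20.
Solving: C = 1, A = 2, then B = 7.
Therefore b_{15} = 30 + 7 + 1·14348907 = 14348944.

14348944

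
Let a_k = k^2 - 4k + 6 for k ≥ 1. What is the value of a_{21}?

363

a_{21} = 1·21^2 - 4·21 + 6 = 363.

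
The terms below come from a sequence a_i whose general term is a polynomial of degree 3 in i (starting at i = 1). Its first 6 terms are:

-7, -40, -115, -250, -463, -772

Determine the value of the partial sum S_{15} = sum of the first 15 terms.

-47250

1st diffs: -33, -75, -135, -213, -309.
2nd diffs: -42, -60, -78, -96.
3rd diffs: -18, -18, -18 (constant).
Newton forward-difference form: a_i = -7 + (-33)·C(i-1,1) + (-42)·C(i-1,2) + (-18)·C(i-1,3).
Continuing: …, -1195, -1750, -2455, -3328, …, a_{15} = -10843.
Summing i = 1..15 (15 terms) gives -47250.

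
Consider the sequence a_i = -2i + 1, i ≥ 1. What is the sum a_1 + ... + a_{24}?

-576

Over i = 1..24: Σi = 300.
Total = (-2)·300 + (1)·24 = -576.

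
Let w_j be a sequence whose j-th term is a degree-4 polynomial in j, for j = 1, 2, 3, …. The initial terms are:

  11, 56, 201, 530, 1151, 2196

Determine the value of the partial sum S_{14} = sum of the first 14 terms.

1st diffs: 45, 145, 329, 621, 1045.
2nd diffs: 100, 184, 292, 424.
3rd diffs: 84, 108, 132.
4th diffs: 24, 24 (constant).
So w_j = j^4 + 4j^3 + j^2 - j + 6.
Continuing: …, 3821, 6206, 9555, 14096, …, w_{14} = 49580.
Summing j = 1..14 (14 terms) gives 172781.

172781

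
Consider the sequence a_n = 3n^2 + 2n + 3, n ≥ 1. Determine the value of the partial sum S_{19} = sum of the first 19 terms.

7847

Over n = 1..19: Σn = 190, Σn² = 2470.
Total = (3)·2470 + (2)·190 + (3)·19 = 7847.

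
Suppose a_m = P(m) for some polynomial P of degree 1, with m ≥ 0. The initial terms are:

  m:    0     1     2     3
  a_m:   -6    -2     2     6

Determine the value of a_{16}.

1st diffs: 4, 4, 4 (constant).
So a_m = 4m - 6.
Evaluating at m = 16 gives a_{16} = 58.

58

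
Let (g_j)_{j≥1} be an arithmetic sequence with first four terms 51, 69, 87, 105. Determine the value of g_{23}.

Common difference d = 18.
g_j = 51 + (j - 1)·18.
g_{23} = 51 + 22·18 = 447.

447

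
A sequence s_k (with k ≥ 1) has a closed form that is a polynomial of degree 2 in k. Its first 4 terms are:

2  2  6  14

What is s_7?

1st diffs: 0, 4, 8.
2nd diffs: 4, 4 (constant).
Newton forward-difference form: s_k = 2 + 4·C(k-1,2).
At k = 7: k-1 = 6, so s_7 = 2 + 60 = 62.

62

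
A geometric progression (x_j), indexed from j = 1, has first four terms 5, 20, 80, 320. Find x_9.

327680

Common ratio r = 4.
x_j = 5·4^(j-1).
x_9 = 5·4^8 = 327680.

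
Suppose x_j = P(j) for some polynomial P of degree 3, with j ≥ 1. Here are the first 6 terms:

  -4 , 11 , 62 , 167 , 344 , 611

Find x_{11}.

1st diffs: 15, 51, 105, 177, 267.
2nd diffs: 36, 54, 72, 90.
3rd diffs: 18, 18, 18 (constant).
So x_j = 3j^3 - 6j - 1.
Evaluating at j = 11 gives x_{11} = 3926.

3926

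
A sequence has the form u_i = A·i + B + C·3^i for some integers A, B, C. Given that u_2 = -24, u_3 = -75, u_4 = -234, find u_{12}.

Plug in i = 2, 3, 4: 2A + B + 9C = -24; 3A + B + 27C = -75; 4A + B + 81C = -234.
Subtracting the first from the second: A + 18C = -51.
Subtracting the second from the third: A + 54C = -159.
Solving: C = -3, A = 3, then B = -3.
So u_i = 3·i + (-3) + (-3)·3^i; at i=12 this is -1594290.

-1594290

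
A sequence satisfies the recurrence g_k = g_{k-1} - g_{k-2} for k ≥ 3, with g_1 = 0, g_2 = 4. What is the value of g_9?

4

Iterate the recurrence:
g_3 = 4; g_4 = 0; g_5 = -4; g_6 = -4; g_7 = 0; g_8 = 4; g_9 = 4.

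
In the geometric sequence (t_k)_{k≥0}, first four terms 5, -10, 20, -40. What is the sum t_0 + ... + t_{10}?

3415

Common ratio r = -2.
t_k = 5·(-2)^(k-0).
S = 5·((-2)^11 - 1)/(-2 - 1) = 5·(-2048 - 1)/(-3) = 3415.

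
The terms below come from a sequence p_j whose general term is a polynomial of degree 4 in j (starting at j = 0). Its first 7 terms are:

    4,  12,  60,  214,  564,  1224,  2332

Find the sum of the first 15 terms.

181262

1st diffs: 8, 48, 154, 350, 660, 1108.
2nd diffs: 40, 106, 196, 310, 448.
3rd diffs: 66, 90, 114, 138.
4th diffs: 24, 24, 24 (constant).
Newton forward-difference form: p_j = 4 + 8·C(j,1) + 40·C(j,2) + 66·C(j,3) + 24·C(j,4).
Continuing: …, 4050, 6564, 10084, 14844, …, p_{14} = 51804.
Summing j = 0..14 (15 terms) gives 181262.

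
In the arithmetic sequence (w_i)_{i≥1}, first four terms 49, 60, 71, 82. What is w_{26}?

Common difference d = 11.
w_i = 49 + (i - 1)·11.
w_{26} = 49 + 25·11 = 324.

324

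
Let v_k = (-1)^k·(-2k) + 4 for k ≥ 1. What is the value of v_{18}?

-32

(-1)^18 = 1; -2k at k=18 is -36; so v_{18} = -32.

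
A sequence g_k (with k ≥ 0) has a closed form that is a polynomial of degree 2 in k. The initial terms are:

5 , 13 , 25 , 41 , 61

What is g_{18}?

761

1st diffs: 8, 12, 16, 20.
2nd diffs: 4, 4, 4 (constant).
So g_k = 2k^2 + 6k + 5.
Evaluating at k = 18 gives g_{18} = 761.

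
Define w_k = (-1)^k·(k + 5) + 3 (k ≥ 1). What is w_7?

(-1)^7 = -1; k + 5 at k=7 is 12; so w_7 = -9.

-9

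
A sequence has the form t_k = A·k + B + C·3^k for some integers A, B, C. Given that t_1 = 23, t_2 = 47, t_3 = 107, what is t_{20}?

The three given values yield: A + B + 3C = 23; 2A + B + 9C = 47; 3A + B + 27C = 107.
Subtracting the first from the second: A + 6C = 24.
Subtracting the second from the third: A + 18C = 60.
Solving: C = 3, A = 6, then B = 8.
Therefore t_{20} = 120 + 8 + 3·3486784401 = 10460353331.

10460353331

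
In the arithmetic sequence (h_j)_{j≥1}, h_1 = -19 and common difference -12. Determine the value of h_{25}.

-307

h_j = -19 + (j - 1)·(-12).
h_{25} = -19 + 24·(-12) = -307.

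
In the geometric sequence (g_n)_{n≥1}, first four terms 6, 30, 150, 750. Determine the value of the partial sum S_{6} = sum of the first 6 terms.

23436

Common ratio r = 5.
g_n = 6·5^(n-1).
S = 6·(5^6 - 1)/(5 - 1) = 6·(15625 - 1)/(4) = 23436.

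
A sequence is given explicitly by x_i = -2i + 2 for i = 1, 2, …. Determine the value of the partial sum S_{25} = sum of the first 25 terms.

-600

Over i = 1..25: Σi = 325.
Total = (-2)·325 + (2)·25 = -600.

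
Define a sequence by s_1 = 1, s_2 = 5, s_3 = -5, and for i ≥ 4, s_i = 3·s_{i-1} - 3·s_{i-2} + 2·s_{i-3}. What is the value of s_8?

s_4 = -28;  s_5 = -59;  s_6 = -103;  s_7 = -188;  s_8 = -373.

-373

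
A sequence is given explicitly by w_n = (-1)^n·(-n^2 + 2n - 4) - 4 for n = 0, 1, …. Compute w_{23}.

483

(-1)^23 = -1; -n^2 + 2n - 4 at n=23 is -487; so w_{23} = 483.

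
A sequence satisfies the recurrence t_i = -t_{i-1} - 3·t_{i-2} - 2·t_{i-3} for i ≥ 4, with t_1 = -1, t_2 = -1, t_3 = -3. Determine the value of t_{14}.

Applying the relation repeatedly:
t_4 = 8;  t_5 = 3;  t_6 = -21;  …;  t_{11} = 67;  t_{12} = 451;  t_{13} = -316;  t_{14} = -1171.

-1171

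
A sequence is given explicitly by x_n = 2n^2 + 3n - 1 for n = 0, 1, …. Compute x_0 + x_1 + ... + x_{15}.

Over n = 0..15: Σn = 120, Σn² = 1240.
Total = (2)·1240 + (3)·120 + (-1)·16 = 2824.

2824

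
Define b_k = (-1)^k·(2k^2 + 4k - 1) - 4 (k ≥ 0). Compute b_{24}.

(-1)^24 = 1; 2k^2 + 4k - 1 at k=24 is 1247; so b_{24} = 1243.

1243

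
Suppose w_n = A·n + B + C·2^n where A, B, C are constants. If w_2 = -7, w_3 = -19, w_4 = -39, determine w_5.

Write the equations: 2A + B + 4C = -7; 3A + B + 8C = -19; 4A + B + 16C = -39.
Subtracting the first from the second: A + 4C = -12.
Subtracting the second from the third: A + 8C = -20.
Solving: C = -2, A = -4, then B = 9.
So w_n = -4·n + 9 + (-2)·2^n; at n=5 this is -75.

-75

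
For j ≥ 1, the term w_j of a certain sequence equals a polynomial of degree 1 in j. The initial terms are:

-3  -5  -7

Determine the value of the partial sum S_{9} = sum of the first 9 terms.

-99

1st diffs: -2, -2 (constant).
So w_j = -2j - 1.
Continuing: …, -9, -11, -13, -15, …, w_9 = -19.
Summing j = 1..9 (9 terms) gives -99.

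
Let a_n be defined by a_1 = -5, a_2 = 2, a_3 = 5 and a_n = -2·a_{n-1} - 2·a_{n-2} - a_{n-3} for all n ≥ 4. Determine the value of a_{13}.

-5

Applying the relation repeatedly:
a_4 = -9; a_5 = 6; a_6 = 1; a_7 = -5; a_8 = 2; a_9 = 5; a_{10} = -9; a_{11} = 6; a_{12} = 1; a_{13} = -5.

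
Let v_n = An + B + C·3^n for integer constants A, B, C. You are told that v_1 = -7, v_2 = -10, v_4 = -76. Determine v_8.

-6544

Plug in n = 1, 2, 4: A + B + 3C = -7; 2A + B + 9C = -10; 4A + B + 81C = -76.
Subtracting the first from the second: A + 6C = -3.
Subtracting the second from the third: 2A + 72C = -66.
Solving: C = -1, A = 3, then B = -7.
So v_n = 3·n + (-7) + (-1)·3^n; at n=8 this is -6544.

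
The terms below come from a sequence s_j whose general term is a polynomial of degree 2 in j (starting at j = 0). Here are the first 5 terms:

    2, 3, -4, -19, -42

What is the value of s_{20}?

-1498

1st diffs: 1, -7, -15, -23.
2nd diffs: -8, -8, -8 (constant).
Newton forward-difference form: s_j = 2 + 1·C(j,1) + (-8)·C(j,2).
At j = 20: j = 20, so s_{20} = 2 + 20 - 1520 = -1498.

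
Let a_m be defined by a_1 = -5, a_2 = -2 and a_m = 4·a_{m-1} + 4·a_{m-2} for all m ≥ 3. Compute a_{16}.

Iterate the recurrence:
a_3 = -28, a_4 = -120, a_5 = -592, …, a_{13} = -174346240, a_{14} = -841818112, a_{15} = -4064657408, a_{16} = -19625902080.

-19625902080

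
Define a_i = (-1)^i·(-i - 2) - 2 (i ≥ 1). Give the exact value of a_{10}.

(-1)^10 = 1; -i - 2 at i=10 is -12; so a_{10} = -14.

-14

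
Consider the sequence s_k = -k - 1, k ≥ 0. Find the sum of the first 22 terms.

-253

Over k = 0..21: Σk = 231.
Total = (-1)·231 + (-1)·22 = -253.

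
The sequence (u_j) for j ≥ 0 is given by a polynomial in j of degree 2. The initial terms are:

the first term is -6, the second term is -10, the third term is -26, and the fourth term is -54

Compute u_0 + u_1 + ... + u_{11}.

1st diffs: -4, -16, -28.
2nd diffs: -12, -12 (constant).
Newton forward-difference form: u_j = -6 + (-4)·C(j,1) + (-12)·C(j,2).
Continuing: …, -94, -146, -210, -286, …, u_{11} = -710.
Summing j = 0..11 (12 terms) gives -2976.

-2976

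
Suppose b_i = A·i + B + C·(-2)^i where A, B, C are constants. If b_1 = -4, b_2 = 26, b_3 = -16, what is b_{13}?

-32692

Write the equations: A + B - 2C = -4; 2A + B + 4C = 26; 3A + B - 8C = -16.
Subtracting the first from the second: A + 6C = 30.
Subtracting the second from the third: A - 12C = -42.
Solving: C = 4, A = 6, then B = -2.
So b_i = 6·i + (-2) + 4·(-2)^i; at i=13 this is -32692.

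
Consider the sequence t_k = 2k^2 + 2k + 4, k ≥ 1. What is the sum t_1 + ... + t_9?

Over k = 1..9: Σk = 45, Σk² = 285.
Total = (2)·285 + (2)·45 + (4)·9 = 696.

696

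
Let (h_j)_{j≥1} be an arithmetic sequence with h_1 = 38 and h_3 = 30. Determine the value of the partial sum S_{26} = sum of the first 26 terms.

Common difference d = (30 - 38) / (3 - 1) = -4.
h_j = 38 + (j - 1)·(-4).
h_{26} = -62; S = 26·(38 + (-62))/2 = -312.

-312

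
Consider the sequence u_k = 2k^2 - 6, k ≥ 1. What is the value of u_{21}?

u_{21} = 2·21^2 - 6 = 876.

876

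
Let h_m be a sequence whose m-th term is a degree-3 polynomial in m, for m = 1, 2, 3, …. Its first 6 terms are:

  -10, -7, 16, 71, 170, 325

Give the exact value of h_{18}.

1st diffs: 3, 23, 55, 99, 155.
2nd diffs: 20, 32, 44, 56.
3rd diffs: 12, 12, 12 (constant).
So h_m = 2m^3 - 2m^2 - 5m - 5.
Evaluating at m = 18 gives h_{18} = 10921.

10921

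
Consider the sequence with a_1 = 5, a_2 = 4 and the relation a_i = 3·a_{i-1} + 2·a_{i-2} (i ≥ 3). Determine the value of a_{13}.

Applying the relation repeatedly:
a_3 = 22, a_4 = 74, a_5 = 266, …, a_{10} = 152242, a_{11} = 542218, a_{12} = 1931138, a_{13} = 6877850.

6877850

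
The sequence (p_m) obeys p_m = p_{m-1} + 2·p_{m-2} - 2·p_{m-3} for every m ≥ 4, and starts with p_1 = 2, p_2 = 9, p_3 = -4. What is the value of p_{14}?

Applying the relation repeatedly:
p_4 = 10; p_5 = -16; p_6 = 12; …; p_{11} = -184; p_{12} = 40; p_{13} = -376; p_{14} = 72.

72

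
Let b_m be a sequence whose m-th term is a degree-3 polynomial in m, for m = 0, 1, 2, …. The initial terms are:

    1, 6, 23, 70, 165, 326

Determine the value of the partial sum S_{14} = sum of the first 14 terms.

1st diffs: 5, 17, 47, 95, 161.
2nd diffs: 12, 30, 48, 66.
3rd diffs: 18, 18, 18 (constant).
Newton forward-difference form: b_m = 1 + 5·C(m,1) + 12·C(m,2) + 18·C(m,3).
Continuing: …, 571, 918, 1385, 1990, …, b_{13} = 6150.
Summing m = 0..13 (14 terms) gives 22855.

22855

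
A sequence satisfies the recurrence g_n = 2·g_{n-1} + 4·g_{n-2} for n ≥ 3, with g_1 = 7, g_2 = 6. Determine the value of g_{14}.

13983744

Applying the relation repeatedly:
g_3 = 40, g_4 = 104, g_5 = 368, …, g_{11} = 412672, g_{12} = 1335296, g_{13} = 4321280, g_{14} = 13983744.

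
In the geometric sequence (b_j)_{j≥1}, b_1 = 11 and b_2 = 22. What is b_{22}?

Common ratio r = 2.
b_j = 11·2^(j-1).
b_{22} = 11·2^21 = 23068672.

23068672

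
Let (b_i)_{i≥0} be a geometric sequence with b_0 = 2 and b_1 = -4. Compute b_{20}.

2097152

Common ratio r = -2.
b_i = 2·(-2)^(i-0).
b_{20} = 2·(-2)^20 = 2097152.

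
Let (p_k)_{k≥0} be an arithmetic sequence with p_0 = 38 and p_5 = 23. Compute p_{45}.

-97

Common difference d = (23 - 38) / (5 - 0) = -3.
p_k = 38 + (k - 0)·(-3).
p_{45} = 38 + 45·(-3) = -97.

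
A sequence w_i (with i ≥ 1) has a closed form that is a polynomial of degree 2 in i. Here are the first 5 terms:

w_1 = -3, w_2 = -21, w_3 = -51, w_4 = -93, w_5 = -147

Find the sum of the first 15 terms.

-7395

1st diffs: -18, -30, -42, -54.
2nd diffs: -12, -12, -12 (constant).
So w_i = -6i^2 + 3.
Continuing: …, -213, -291, -381, -483, …, w_{15} = -1347.
Summing i = 1..15 (15 terms) gives -7395.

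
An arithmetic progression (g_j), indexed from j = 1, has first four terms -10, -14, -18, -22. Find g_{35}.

Common difference d = -4.
g_j = -10 + (j - 1)·(-4).
g_{35} = -10 + 34·(-4) = -146.

-146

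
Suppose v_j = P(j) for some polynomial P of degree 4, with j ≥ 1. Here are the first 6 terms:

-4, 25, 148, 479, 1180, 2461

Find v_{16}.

1st diffs: 29, 123, 331, 701, 1281.
2nd diffs: 94, 208, 370, 580.
3rd diffs: 114, 162, 210.
4th diffs: 48, 48 (constant).
So v_j = 2j^4 - j^3 + 3j^2 - 3j - 5.
Evaluating at j = 16 gives v_{16} = 127691.

127691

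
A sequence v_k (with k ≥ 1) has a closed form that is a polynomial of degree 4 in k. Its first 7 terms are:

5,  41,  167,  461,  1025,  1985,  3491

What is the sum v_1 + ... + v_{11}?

1st diffs: 36, 126, 294, 564, 960, 1506.
2nd diffs: 90, 168, 270, 396, 546.
3rd diffs: 78, 102, 126, 150.
4th diffs: 24, 24, 24 (constant).
So v_k = k^4 + 3k^3 + 2k^2 - 6k + 5.
Continuing: 5717, 8861, 13145, 18815.
Summing k = 1..11 (11 terms) gives 53713.

53713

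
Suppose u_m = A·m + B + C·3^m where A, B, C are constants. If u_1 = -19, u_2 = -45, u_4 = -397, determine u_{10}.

-295213

The three given values yield: A + B + 3C = -19; 2A + B + 9C = -45; 4A + B + 81C = -397.
Subtracting the first from the second: A + 6C = -26.
Subtracting the second from the third: 2A + 72C = -352.
Solving: C = -5, A = 4, then B = -8.
Therefore u_{10} = 40 + (-8) + (-5)·59049 = -295213.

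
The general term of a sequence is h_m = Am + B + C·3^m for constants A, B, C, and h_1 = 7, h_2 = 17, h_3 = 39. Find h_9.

19719

The three given values yield: A + B + 3C = 7; 2A + B + 9C = 17; 3A + B + 27C = 39.
Subtracting the first from the second: A + 6C = 10.
Subtracting the second from the third: A + 18C = 22.
Solving: C = 1, A = 4, then B = 0.
So h_m = 4·m + 0 + 1·3^m; at m=9 this is 19719.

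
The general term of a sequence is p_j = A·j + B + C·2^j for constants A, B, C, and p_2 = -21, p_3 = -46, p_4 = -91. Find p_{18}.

-1310801

Write the equations: 2A + B + 4C = -21; 3A + B + 8C = -46; 4A + B + 16C = -91.
Subtracting the first from the second: A + 4C = -25.
Subtracting the second from the third: A + 8C = -45.
Solving: C = -5, A = -5, then B = 9.
So p_j = -5·j + 9 + (-5)·2^j; at j=18 this is -1310801.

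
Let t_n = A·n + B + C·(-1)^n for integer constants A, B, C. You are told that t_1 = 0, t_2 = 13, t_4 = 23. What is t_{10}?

53

The three given values yield: A + B - C = 0; 2A + B + C = 13; 4A + B + C = 23.
Subtracting the first from the second: A + 2C = 13.
Subtracting the second from the third: 2A = 10.
Solving: C = 4, A = 5, then B = -1.
Hence t_{10} = 5·10 + (-1) + 4·1 = 53.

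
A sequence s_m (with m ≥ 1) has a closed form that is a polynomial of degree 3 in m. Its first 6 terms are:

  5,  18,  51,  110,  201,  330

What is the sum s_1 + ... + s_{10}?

4295

1st diffs: 13, 33, 59, 91, 129.
2nd diffs: 20, 26, 32, 38.
3rd diffs: 6, 6, 6 (constant).
Newton forward-difference form: s_m = 5 + 13·C(m-1,1) + 20·C(m-1,2) + 6·C(m-1,3).
Continuing: 503, 726, 1005, 1346.
Summing m = 1..10 (10 terms) gives 4295.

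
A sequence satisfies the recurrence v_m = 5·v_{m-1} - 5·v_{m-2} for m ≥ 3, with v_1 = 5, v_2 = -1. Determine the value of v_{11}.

v_3 = -30;  v_4 = -145;  v_5 = -575;  v_6 = -2150;  v_7 = -7875;  v_8 = -28625;  v_9 = -103750;  v_{10} = -375625;  v_{11} = -1359375.

-1359375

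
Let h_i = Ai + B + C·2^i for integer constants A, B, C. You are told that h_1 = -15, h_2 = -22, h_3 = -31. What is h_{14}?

-16462

The three given values yield: A + B + 2C = -15; 2A + B + 4C = -22; 3A + B + 8C = -31.
Subtracting the first from the second: A + 2C = -7.
Subtracting the second from the third: A + 4C = -9.
Solving: C = -1, A = -5, then B = -8.
Therefore h_{14} = -70 + (-8) + (-1)·16384 = -16462.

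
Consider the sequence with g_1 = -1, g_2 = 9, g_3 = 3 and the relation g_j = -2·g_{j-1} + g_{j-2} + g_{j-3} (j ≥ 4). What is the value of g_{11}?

Iterate the recurrence:
g_4 = 2, g_5 = 8, g_6 = -11, g_7 = 32, g_8 = -67, g_9 = 155, g_{10} = -345, g_{11} = 778.

778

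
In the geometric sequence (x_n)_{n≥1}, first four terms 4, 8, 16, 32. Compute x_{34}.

34359738368

Common ratio r = 2.
x_n = 4·2^(n-1).
x_{34} = 4·2^33 = 34359738368.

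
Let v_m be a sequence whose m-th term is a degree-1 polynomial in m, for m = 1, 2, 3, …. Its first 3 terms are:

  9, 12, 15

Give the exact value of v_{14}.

48

1st diffs: 3, 3 (constant).
So v_m = 3m + 6.
Evaluating at m = 14 gives v_{14} = 48.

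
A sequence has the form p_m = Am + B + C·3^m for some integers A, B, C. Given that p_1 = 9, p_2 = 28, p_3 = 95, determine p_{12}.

2125706

The three given values yield: A + B + 3C = 9; 2A + B + 9C = 28; 3A + B + 27C = 95.
Subtracting the first from the second: A + 6C = 19.
Subtracting the second from the third: A + 18C = 67.
Solving: C = 4, A = -5, then B = 2.
Hence p_{12} = -5·12 + 2 + 4·531441 = 2125706.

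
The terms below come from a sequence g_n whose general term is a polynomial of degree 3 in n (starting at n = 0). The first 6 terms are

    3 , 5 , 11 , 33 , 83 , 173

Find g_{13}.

3773

1st diffs: 2, 6, 22, 50, 90.
2nd diffs: 4, 16, 28, 40.
3rd diffs: 12, 12, 12 (constant).
Newton forward-difference form: g_n = 3 + 2·C(n,1) + 4·C(n,2) + 12·C(n,3).
At n = 13: n = 13, so g_{13} = 3 + 26 + 312 + 3432 = 3773.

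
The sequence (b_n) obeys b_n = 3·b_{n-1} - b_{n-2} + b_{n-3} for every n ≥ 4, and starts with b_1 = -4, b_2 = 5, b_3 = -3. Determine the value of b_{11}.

-20091

Step forward from the initial values:
b_4 = -18;  b_5 = -46;  b_6 = -123;  b_7 = -341;  b_8 = -946;  b_9 = -2620;  b_{10} = -7255;  b_{11} = -20091.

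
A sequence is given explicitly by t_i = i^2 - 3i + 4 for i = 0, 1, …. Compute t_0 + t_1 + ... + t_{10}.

Over i = 0..10: Σi = 55, Σi² = 385.
Total = (1)·385 + (-3)·55 + (4)·11 = 264.

264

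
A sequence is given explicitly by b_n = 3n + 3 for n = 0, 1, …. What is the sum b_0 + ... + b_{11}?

234

Over n = 0..11: Σn = 66.
Total = (3)·66 + (3)·12 = 234.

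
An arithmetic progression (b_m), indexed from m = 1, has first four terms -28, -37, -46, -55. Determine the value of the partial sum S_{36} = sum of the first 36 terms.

-6678

Common difference d = -9.
b_m = -28 + (m - 1)·(-9).
b_{36} = -343; S = 36·(-28 + (-343))/2 = -6678.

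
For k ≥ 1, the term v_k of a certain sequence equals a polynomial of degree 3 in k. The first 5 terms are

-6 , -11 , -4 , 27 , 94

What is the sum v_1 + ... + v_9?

2286

1st diffs: -5, 7, 31, 67.
2nd diffs: 12, 24, 36.
3rd diffs: 12, 12 (constant).
So v_k = 2k^3 - 6k^2 - k - 1.
Continuing: 209, 384, 631, 962.
Summing k = 1..9 (9 terms) gives 2286.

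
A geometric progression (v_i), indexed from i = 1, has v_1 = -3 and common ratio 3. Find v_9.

v_i = (-3)·3^(i-1).
v_9 = (-3)·3^8 = -19683.

-19683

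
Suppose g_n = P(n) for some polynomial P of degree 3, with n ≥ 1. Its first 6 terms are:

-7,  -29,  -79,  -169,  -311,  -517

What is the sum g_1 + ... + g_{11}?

-9867

1st diffs: -22, -50, -90, -142, -206.
2nd diffs: -28, -40, -52, -64.
3rd diffs: -12, -12, -12 (constant).
So g_n = -2n^3 - 2n^2 - 2n - 1.
Continuing: …, -799, -1169, -1639, -2221, …, g_{11} = -2927.
Summing n = 1..11 (11 terms) gives -9867.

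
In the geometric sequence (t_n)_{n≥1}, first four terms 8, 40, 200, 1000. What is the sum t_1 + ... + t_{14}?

12207031248

Common ratio r = 5.
t_n = 8·5^(n-1).
S = 8·(5^14 - 1)/(5 - 1) = 8·(6103515625 - 1)/(4) = 12207031248.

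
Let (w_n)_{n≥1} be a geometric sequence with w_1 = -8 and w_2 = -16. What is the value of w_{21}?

Common ratio r = 2.
w_n = (-8)·2^(n-1).
w_{21} = (-8)·2^20 = -8388608.

-8388608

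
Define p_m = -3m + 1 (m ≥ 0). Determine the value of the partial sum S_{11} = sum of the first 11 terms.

Over m = 0..10: Σm = 55.
Total = (-3)·55 + (1)·11 = -154.

-154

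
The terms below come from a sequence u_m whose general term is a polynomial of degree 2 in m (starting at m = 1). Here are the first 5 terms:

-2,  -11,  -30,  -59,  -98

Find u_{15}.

1st diffs: -9, -19, -29, -39.
2nd diffs: -10, -10, -10 (constant).
Newton forward-difference form: u_m = -2 + (-9)·C(m-1,1) + (-10)·C(m-1,2).
At m = 15: m-1 = 14, so u_{15} = -2 - 126 - 910 = -1038.

-1038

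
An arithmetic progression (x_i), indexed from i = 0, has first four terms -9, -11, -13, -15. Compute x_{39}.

Common difference d = -2.
x_i = -9 + (i - 0)·(-2).
x_{39} = -9 + 39·(-2) = -87.

-87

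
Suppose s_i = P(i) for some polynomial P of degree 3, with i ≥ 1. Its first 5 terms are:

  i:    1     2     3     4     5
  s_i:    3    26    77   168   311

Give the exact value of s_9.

1643

1st diffs: 23, 51, 91, 143.
2nd diffs: 28, 40, 52.
3rd diffs: 12, 12 (constant).
Newton forward-difference form: s_i = 3 + 23·C(i-1,1) + 28·C(i-1,2) + 12·C(i-1,3).
At i = 9: i-1 = 8, so s_9 = 3 + 184 + 784 + 672 = 1643.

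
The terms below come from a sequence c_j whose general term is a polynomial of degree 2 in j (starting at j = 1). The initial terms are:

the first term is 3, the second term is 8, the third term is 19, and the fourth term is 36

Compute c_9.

1st diffs: 5, 11, 17.
2nd diffs: 6, 6 (constant).
So c_j = 3j^2 - 4j + 4.
Evaluating at j = 9 gives c_9 = 211.

211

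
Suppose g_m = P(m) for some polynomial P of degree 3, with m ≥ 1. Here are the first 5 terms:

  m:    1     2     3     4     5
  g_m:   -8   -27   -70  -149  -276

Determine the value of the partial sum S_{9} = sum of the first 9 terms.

1st diffs: -19, -43, -79, -127.
2nd diffs: -24, -36, -48.
3rd diffs: -12, -12 (constant).
Newton forward-difference form: g_m = -8 + (-19)·C(m-1,1) + (-24)·C(m-1,2) + (-12)·C(m-1,3).
Continuing: -463, -722, -1065, -1504.
Summing m = 1..9 (9 terms) gives -4284.

-4284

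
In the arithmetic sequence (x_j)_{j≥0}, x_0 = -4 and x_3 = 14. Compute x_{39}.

230

Common difference d = (14 - (-4)) / (3 - 0) = 6.
x_j = -4 + (j - 0)·6.
x_{39} = -4 + 39·6 = 230.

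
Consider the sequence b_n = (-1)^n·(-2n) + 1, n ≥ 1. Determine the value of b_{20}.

-39

(-1)^20 = 1; -2n at n=20 is -40; so b_{20} = -39.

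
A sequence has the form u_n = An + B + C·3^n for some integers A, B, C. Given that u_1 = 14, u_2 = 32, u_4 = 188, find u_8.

Plug in n = 1, 2, 4: A + B + 3C = 14; 2A + B + 9C = 32; 4A + B + 81C = 188.
Subtracting the first from the second: A + 6C = 18.
Subtracting the second from the third: 2A + 72C = 156.
Solving: C = 2, A = 6, then B = 2.
Hence u_8 = 6·8 + 2 + 2·6561 = 13172.

13172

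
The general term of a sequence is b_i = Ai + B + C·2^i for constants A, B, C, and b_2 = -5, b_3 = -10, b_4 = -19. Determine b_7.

-134

At i = 2, 3, 4: 2A + B + 4C = -5; 3A + B + 8C = -10; 4A + B + 16C = -19.
Subtracting the first from the second: A + 4C = -5.
Subtracting the second from the third: A + 8C = -9.
Solving: C = -1, A = -1, then B = 1.
So b_i = -1·i + 1 + (-1)·2^i; at i=7 this is -134.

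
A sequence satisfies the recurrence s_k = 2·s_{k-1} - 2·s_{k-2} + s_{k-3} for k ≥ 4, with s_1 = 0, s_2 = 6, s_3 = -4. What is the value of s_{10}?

-20

Applying the relation repeatedly:
s_4 = -20  s_5 = -26  s_6 = -16  s_7 = 0  s_8 = 6  s_9 = -4  s_{10} = -20.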